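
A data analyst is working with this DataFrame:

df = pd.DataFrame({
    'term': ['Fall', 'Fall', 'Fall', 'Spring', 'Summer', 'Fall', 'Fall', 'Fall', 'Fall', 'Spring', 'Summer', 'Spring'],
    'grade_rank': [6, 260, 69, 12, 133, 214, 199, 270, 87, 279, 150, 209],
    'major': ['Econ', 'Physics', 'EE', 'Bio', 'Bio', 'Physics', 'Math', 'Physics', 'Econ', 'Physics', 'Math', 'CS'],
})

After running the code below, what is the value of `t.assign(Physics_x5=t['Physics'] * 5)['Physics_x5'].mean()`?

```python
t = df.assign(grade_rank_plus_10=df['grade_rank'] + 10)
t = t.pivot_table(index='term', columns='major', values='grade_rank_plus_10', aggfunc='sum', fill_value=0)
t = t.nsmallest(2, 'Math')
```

722.5

add column grade_rank_plus_10 = df['grade_rank'] + 10:
      term  grade_rank    major  grade_rank_plus_10
0     Fall           6     Econ                  16
1     Fall         260  Physics                 270
2     Fall          69       EE                  79
3   Spring          12      Bio                  22
4   Summer         133      Bio                 143
5     Fall         214  Physics                 224
6     Fall         199     Math                 209
7     Fall         270  Physics                 280
8     Fall          87     Econ                  97
9   Spring         279  Physics                 289
10  Summer         150     Math                 160
11  Spring         209       CS                 219
pivot: rows=term, cols=major, sum(grade_rank_plus_10):
major   Bio   CS  EE  Econ  Math  Physics
term                                     
Fall      0    0  79   113   209      774
Spring   22  219   0     0     0      289
Summer  143    0   0     0   160        0
take 2 rows with smallest Math:
major   Bio   CS  EE  Econ  Math  Physics
term                                     
Spring   22  219   0     0     0      289
Summer  143    0   0     0   160        0
add column Physics_x5 = t['Physics'] * 5:
major   Bio   CS  EE  Econ  Math  Physics  Physics_x5
term                                                 
Spring   22  219   0     0     0      289        1445
Summer  143    0   0     0   160        0           0
Then the mean of column 'Physics_x5': 722.5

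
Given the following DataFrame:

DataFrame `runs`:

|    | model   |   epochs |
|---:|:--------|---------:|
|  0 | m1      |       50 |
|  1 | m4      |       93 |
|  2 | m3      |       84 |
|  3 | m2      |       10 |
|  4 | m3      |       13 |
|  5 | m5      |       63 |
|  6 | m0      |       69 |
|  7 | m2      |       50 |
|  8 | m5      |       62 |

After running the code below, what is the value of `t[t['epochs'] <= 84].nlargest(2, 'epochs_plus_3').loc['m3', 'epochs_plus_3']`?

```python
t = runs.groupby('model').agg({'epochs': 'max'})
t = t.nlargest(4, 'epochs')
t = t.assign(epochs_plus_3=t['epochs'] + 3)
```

group by model, max of epochs:
       epochs
model        
m0         69
m1         50
m2         50
m3         84
m4         93
m5         63
take 4 rows with largest epochs:
       epochs
model        
m4         93
m3         84
m0         69
m5         63
add column epochs_plus_3 = t['epochs'] + 3:
       epochs  epochs_plus_3
model                       
m4         93             96
m3         84             87
m0         69             72
m5         63             66
filter rows where epochs <= 84:
       epochs  epochs_plus_3
model                       
m3         84             87
m0         69             72
m5         63             66
take 2 rows with largest epochs_plus_3:
       epochs  epochs_plus_3
model                       
m3         84             87
m0         69             72
Hence 87.

87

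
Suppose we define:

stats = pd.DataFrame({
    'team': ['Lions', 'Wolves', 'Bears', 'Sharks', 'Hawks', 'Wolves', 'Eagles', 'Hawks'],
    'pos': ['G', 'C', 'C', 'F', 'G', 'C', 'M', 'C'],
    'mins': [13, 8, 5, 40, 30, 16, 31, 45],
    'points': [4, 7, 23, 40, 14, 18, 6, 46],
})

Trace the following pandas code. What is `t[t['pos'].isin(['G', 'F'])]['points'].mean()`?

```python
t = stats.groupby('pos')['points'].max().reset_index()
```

group by pos, max of points:
pos
C    46
F    40
G    14
M     6
Name: points, dtype: int64
reset_index():
  pos  points
0   C      46
1   F      40
2   G      14
3   M       6
filter rows where pos in ['G', 'F']:
  pos  points
1   F      40
2   G      14

27.0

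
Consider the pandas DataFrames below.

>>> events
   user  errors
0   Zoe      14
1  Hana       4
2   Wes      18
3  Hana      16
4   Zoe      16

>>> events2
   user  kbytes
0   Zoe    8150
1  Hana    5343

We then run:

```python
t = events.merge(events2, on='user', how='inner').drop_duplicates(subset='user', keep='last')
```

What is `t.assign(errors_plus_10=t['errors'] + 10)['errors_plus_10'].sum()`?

merge on 'user' (how='inner') → 4 rows:
   user  errors  kbytes
0   Zoe      14    8150
1  Hana       4    5343
2  Hana      16    5343
3   Zoe      16    8150
drop duplicate user (keep=last):
   user  errors  kbytes
2  Hana      16    5343
3   Zoe      16    8150
add column errors_plus_10 = t['errors'] + 10:
   user  errors  kbytes  errors_plus_10
2  Hana      16    5343              26
3   Zoe      16    8150              26
Hence 52.

52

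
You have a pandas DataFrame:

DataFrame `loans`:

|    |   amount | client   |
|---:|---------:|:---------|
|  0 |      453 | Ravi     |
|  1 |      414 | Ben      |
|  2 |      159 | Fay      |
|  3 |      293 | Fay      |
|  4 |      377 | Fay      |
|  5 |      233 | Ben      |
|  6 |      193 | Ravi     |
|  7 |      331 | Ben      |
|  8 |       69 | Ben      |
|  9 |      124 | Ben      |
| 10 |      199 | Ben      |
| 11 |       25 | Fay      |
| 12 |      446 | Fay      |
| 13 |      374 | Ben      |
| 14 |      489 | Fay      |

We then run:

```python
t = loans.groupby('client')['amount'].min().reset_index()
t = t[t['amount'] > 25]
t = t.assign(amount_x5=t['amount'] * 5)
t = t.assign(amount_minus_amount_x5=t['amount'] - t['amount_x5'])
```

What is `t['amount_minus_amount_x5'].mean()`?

-524.0

group by client, min of amount:
client
Ben      69
Fay      25
Ravi    193
Name: amount, dtype: int64
reset_index():
  client  amount
0    Ben      69
1    Fay      25
2   Ravi     193
filter rows where amount > 25:
  client  amount
0    Ben      69
2   Ravi     193
add column amount_x5 = t['amount'] * 5:
  client  amount  amount_x5
0    Ben      69        345
2   Ravi     193        965
add column amount_minus_amount_x5 = t['amount'] - t['amount_x5']:
  client  amount  amount_x5  amount_minus_amount_x5
0    Ben      69        345                    -276
2   Ravi     193        965                    -772
mean of column 'amount_minus_amount_x5' → -524.0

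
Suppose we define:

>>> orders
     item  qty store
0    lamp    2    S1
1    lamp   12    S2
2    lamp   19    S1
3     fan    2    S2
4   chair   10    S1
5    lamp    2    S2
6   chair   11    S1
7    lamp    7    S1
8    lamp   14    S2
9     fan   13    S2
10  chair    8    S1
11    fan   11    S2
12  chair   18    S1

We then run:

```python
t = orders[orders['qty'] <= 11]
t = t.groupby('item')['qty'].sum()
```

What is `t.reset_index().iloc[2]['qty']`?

11

filter rows where qty <= 11:
     item  qty store
0    lamp    2    S1
3     fan    2    S2
4   chair   10    S1
5    lamp    2    S2
6   chair   11    S1
7    lamp    7    S1
10  chair    8    S1
11    fan   11    S2
group by item, sum of qty:
item
chair    29
fan      13
lamp     11
Name: qty, dtype: int64
reset_index():
    item  qty
0  chair   29
1    fan   13
2   lamp   11
Taking the value at position 2, column 'qty' gives 11.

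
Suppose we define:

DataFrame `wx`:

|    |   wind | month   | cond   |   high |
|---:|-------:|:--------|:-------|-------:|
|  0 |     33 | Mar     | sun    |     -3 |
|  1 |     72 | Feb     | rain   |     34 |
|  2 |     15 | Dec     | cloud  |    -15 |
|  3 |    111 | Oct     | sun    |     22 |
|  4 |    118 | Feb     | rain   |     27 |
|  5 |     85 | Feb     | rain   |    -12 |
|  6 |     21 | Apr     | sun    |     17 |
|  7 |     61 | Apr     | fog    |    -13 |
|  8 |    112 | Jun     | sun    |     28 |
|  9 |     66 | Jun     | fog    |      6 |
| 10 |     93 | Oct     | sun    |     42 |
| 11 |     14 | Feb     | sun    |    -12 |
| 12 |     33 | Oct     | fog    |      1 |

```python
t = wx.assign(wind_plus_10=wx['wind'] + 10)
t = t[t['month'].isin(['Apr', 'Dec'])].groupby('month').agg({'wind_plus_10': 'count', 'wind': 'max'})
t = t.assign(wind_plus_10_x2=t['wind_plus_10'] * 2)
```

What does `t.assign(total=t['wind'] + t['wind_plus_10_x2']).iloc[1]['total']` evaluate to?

add column wind_plus_10 = wx['wind'] + 10:
    wind month   cond  high  wind_plus_10
0     33   Mar    sun    -3            43
1     72   Feb   rain    34            82
2     15   Dec  cloud   -15            25
3    111   Oct    sun    22           121
4    118   Feb   rain    27           128
5     85   Feb   rain   -12            95
6     21   Apr    sun    17            31
7     61   Apr    fog   -13            71
8    112   Jun    sun    28           122
9     66   Jun    fog     6            76
10    93   Oct    sun    42           103
11    14   Feb    sun   -12            24
12    33   Oct    fog     1            43
filter rows where month in ['Apr', 'Dec']:
   wind month   cond  high  wind_plus_10
2    15   Dec  cloud   -15            25
6    21   Apr    sun    17            31
7    61   Apr    fog   -13            71
group by month: count(wind_plus_10), max(wind):
       wind_plus_10  wind
month                    
Apr               2    61
Dec               1    15
add column wind_plus_10_x2 = t['wind_plus_10'] * 2:
       wind_plus_10  wind  wind_plus_10_x2
month                                     
Apr               2    61                4
Dec               1    15                2
add column total = t['wind'] + t['wind_plus_10_x2']:
       wind_plus_10  wind  wind_plus_10_x2  total
month                                            
Apr               2    61                4     65
Dec               1    15                2     17
So iloc[1]['total'] = 17.

17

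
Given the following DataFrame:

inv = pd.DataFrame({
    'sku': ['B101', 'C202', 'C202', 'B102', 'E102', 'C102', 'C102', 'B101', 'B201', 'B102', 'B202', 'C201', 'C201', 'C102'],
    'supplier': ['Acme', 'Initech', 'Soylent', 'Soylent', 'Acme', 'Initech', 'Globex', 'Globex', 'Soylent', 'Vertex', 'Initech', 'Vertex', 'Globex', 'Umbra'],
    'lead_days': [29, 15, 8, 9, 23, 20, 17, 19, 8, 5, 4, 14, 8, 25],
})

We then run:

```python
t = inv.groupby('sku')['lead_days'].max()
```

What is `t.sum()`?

127

group by sku, max of lead_days:
sku
B101    29
B102     9
B201     8
B202     4
C102    25
C201    14
C202    15
E102    23
Name: lead_days, dtype: int64
The sum of the resulting series is 127.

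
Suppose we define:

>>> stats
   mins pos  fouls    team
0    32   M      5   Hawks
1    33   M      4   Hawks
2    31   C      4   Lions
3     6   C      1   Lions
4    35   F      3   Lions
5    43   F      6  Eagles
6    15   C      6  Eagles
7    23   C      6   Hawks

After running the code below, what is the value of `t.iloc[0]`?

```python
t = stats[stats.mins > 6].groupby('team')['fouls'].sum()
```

12

filter rows where mins > 6:
   mins pos  fouls    team
0    32   M      5   Hawks
1    33   M      4   Hawks
2    31   C      4   Lions
4    35   F      3   Lions
5    43   F      6  Eagles
6    15   C      6  Eagles
7    23   C      6   Hawks
group by team, sum of fouls:
team
Eagles    12
Hawks     15
Lions      7
Name: fouls, dtype: int64
Hence 12.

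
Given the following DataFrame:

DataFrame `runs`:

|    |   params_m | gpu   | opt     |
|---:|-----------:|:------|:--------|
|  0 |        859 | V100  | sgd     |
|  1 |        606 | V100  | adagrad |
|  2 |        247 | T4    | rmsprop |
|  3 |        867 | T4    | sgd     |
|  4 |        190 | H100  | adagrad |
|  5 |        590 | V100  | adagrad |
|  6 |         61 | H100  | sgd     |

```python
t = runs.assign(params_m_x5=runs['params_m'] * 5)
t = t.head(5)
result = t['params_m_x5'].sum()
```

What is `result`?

13845

add column params_m_x5 = runs['params_m'] * 5:
   params_m   gpu      opt  params_m_x5
0       859  V100      sgd         4295
1       606  V100  adagrad         3030
2       247    T4  rmsprop         1235
3       867    T4      sgd         4335
4       190  H100  adagrad          950
5       590  V100  adagrad         2950
6        61  H100      sgd          305
take first 5 rows:
   params_m   gpu      opt  params_m_x5
0       859  V100      sgd         4295
1       606  V100  adagrad         3030
2       247    T4  rmsprop         1235
3       867    T4      sgd         4335
4       190  H100  adagrad          950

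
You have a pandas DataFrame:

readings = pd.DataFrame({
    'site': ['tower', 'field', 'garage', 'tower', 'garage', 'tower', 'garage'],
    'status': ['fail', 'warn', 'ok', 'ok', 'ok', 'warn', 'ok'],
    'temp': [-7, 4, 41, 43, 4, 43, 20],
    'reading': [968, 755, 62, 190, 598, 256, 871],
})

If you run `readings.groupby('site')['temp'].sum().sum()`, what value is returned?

group by site, sum of temp:
site
field      4
garage    65
tower     79
Name: temp, dtype: int64
Then the sum of the resulting series: 148

148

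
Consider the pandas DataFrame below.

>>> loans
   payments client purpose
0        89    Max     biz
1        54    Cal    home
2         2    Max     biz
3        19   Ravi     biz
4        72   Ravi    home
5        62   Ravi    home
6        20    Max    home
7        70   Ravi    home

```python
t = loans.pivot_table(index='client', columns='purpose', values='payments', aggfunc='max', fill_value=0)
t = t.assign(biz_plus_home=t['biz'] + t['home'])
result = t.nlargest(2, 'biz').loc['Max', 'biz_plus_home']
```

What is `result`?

pivot: rows=client, cols=purpose, max(payments):
purpose  biz  home
client            
Cal        0    54
Max       89    20
Ravi      19    72
add column biz_plus_home = t['biz'] + t['home']:
purpose  biz  home  biz_plus_home
client                           
Cal        0    54             54
Max       89    20            109
Ravi      19    72             91
take 2 rows with largest biz:
purpose  biz  home  biz_plus_home
client                           
Max       89    20            109
Ravi      19    72             91
value at row 'Max', column 'biz_plus_home' → 109

109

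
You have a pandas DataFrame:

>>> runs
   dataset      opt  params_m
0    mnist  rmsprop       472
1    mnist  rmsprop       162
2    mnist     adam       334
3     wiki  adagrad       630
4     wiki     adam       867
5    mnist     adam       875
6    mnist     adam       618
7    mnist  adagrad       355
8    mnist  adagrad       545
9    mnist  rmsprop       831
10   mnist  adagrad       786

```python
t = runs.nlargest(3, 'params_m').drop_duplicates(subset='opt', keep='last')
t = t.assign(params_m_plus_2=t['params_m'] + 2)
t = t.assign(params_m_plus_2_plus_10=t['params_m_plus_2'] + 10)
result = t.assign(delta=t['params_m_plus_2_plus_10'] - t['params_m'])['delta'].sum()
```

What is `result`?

24

take 3 rows with largest params_m:
  dataset      opt  params_m
5   mnist     adam       875
4    wiki     adam       867
9   mnist  rmsprop       831
drop duplicate opt (keep=last):
  dataset      opt  params_m
4    wiki     adam       867
9   mnist  rmsprop       831
add column params_m_plus_2 = t['params_m'] + 2:
  dataset      opt  params_m  params_m_plus_2
4    wiki     adam       867              869
9   mnist  rmsprop       831              833
add column params_m_plus_2_plus_10 = t['params_m_plus_2'] + 10:
  dataset      opt  params_m  params_m_plus_2  params_m_plus_2_plus_10
4    wiki     adam       867              869                      879
9   mnist  rmsprop       831              833                      843
add column delta = t['params_m_plus_2_plus_10'] - t['params_m']:
  dataset      opt  params_m  params_m_plus_2  params_m_plus_2_plus_10  delta
4    wiki     adam       867              869                      879     12
9   mnist  rmsprop       831              833                      843     12
Taking the sum of column 'delta' gives 24.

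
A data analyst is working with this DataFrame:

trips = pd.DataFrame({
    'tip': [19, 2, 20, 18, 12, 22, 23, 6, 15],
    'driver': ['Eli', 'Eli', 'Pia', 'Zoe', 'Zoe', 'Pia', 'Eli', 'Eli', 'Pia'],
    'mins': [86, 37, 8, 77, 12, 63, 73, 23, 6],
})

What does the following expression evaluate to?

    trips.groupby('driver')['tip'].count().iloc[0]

4

group by driver, count of tip:
driver
Eli    4
Pia    3
Zoe    2
Name: tip, dtype: int64
value at position 0 → 4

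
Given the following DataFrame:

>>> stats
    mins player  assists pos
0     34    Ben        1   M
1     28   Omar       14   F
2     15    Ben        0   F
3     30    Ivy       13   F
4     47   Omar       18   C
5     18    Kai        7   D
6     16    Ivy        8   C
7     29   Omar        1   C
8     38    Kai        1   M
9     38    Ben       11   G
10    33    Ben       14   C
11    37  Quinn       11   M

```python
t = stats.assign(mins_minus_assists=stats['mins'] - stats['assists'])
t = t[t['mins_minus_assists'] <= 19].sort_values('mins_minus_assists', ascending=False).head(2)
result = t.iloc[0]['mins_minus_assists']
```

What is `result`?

19

add column mins_minus_assists = stats['mins'] - stats['assists']:
    mins player  assists pos  mins_minus_assists
0     34    Ben        1   M                  33
1     28   Omar       14   F                  14
2     15    Ben        0   F                  15
3     30    Ivy       13   F                  17
4     47   Omar       18   C                  29
5     18    Kai        7   D                  11
6     16    Ivy        8   C                   8
7     29   Omar        1   C                  28
8     38    Kai        1   M                  37
9     38    Ben       11   G                  27
10    33    Ben       14   C                  19
11    37  Quinn       11   M                  26
filter rows where mins_minus_assists <= 19:
    mins player  assists pos  mins_minus_assists
1     28   Omar       14   F                  14
2     15    Ben        0   F                  15
3     30    Ivy       13   F                  17
5     18    Kai        7   D                  11
6     16    Ivy        8   C                   8
10    33    Ben       14   C                  19
sort by mins_minus_assists descending:
    mins player  assists pos  mins_minus_assists
10    33    Ben       14   C                  19
3     30    Ivy       13   F                  17
2     15    Ben        0   F                  15
1     28   Omar       14   F                  14
5     18    Kai        7   D                  11
6     16    Ivy        8   C                   8
take first 2 rows:
    mins player  assists pos  mins_minus_assists
10    33    Ben       14   C                  19
3     30    Ivy       13   F                  17
Finally, value at position 0, column 'mins_minus_assists' = 19.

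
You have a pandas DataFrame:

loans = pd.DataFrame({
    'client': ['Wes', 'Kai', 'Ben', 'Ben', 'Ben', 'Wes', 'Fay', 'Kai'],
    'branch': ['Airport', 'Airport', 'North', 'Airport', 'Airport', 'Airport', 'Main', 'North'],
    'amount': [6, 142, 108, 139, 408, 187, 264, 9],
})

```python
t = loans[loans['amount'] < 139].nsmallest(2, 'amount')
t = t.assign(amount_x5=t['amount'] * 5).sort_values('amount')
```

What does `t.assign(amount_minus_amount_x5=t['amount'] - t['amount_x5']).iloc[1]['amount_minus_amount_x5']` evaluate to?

filter rows where amount < 139:
  client   branch  amount
0    Wes  Airport       6
2    Ben    North     108
7    Kai    North       9
take 2 rows with smallest amount:
  client   branch  amount
0    Wes  Airport       6
7    Kai    North       9
add column amount_x5 = t['amount'] * 5:
  client   branch  amount  amount_x5
0    Wes  Airport       6         30
7    Kai    North       9         45
sort by amount:
  client   branch  amount  amount_x5
0    Wes  Airport       6         30
7    Kai    North       9         45
add column amount_minus_amount_x5 = t['amount'] - t['amount_x5']:
  client   branch  amount  amount_x5  amount_minus_amount_x5
0    Wes  Airport       6         30                     -24
7    Kai    North       9         45                     -36

-36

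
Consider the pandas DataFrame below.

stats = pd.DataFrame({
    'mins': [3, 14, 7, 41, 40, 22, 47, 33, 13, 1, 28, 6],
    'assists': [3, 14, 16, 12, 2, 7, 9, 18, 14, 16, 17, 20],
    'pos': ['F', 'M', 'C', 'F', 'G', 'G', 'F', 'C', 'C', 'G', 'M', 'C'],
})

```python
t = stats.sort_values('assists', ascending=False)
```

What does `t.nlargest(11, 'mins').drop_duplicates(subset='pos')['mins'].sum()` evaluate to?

148

sort by assists descending:
    mins  assists pos
11     6       20   C
7     33       18   C
10    28       17   M
2      7       16   C
9      1       16   G
1     14       14   M
8     13       14   C
3     41       12   F
6     47        9   F
5     22        7   G
0      3        3   F
4     40        2   G
take 11 rows with largest mins:
    mins  assists pos
6     47        9   F
3     41       12   F
4     40        2   G
7     33       18   C
10    28       17   M
5     22        7   G
1     14       14   M
8     13       14   C
2      7       16   C
11     6       20   C
0      3        3   F
drop duplicate pos (keep=first):
    mins  assists pos
6     47        9   F
4     40        2   G
7     33       18   C
10    28       17   M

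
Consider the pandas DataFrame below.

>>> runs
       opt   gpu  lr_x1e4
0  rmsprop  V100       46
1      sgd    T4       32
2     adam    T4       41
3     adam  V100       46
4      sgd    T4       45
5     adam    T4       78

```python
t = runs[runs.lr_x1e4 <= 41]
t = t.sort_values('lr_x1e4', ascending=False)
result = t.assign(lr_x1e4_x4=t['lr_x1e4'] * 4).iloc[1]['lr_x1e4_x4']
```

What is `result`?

128

filter rows where lr_x1e4 <= 41:
    opt gpu  lr_x1e4
1   sgd  T4       32
2  adam  T4       41
sort by lr_x1e4 descending:
    opt gpu  lr_x1e4
2  adam  T4       41
1   sgd  T4       32
add column lr_x1e4_x4 = t['lr_x1e4'] * 4:
    opt gpu  lr_x1e4  lr_x1e4_x4
2  adam  T4       41         164
1   sgd  T4       32         128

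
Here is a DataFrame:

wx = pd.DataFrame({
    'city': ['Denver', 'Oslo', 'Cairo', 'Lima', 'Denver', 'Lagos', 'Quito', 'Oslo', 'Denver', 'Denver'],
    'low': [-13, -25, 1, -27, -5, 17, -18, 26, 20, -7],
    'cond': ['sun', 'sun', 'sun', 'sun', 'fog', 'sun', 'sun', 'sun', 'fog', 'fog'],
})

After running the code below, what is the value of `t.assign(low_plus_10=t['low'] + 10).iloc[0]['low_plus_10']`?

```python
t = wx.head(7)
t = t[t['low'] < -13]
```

take first 7 rows:
     city  low cond
0  Denver  -13  sun
1    Oslo  -25  sun
2   Cairo    1  sun
3    Lima  -27  sun
4  Denver   -5  fog
5   Lagos   17  sun
6   Quito  -18  sun
filter rows where low < -13:
    city  low cond
1   Oslo  -25  sun
3   Lima  -27  sun
6  Quito  -18  sun
add column low_plus_10 = t['low'] + 10:
    city  low cond  low_plus_10
1   Oslo  -25  sun          -15
3   Lima  -27  sun          -17
6  Quito  -18  sun           -8
value at position 0, column 'low_plus_10' → -15

-15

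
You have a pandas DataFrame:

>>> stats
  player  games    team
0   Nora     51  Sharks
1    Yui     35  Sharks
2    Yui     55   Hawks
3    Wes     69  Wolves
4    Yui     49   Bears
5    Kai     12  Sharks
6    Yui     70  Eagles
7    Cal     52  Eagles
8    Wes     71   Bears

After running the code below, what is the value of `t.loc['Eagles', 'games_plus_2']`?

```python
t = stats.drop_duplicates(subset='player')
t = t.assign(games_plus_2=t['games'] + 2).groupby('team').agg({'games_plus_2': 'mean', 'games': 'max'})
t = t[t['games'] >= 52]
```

54.0

drop duplicate player (keep=first):
  player  games    team
0   Nora     51  Sharks
1    Yui     35  Sharks
3    Wes     69  Wolves
5    Kai     12  Sharks
7    Cal     52  Eagles
add column games_plus_2 = t['games'] + 2:
  player  games    team  games_plus_2
0   Nora     51  Sharks            53
1    Yui     35  Sharks            37
3    Wes     69  Wolves            71
5    Kai     12  Sharks            14
7    Cal     52  Eagles            54
group by team: mean(games_plus_2), max(games):
        games_plus_2  games
team                       
Eagles     54.000000     52
Sharks     34.666667     51
Wolves     71.000000     69
filter rows where games >= 52:
        games_plus_2  games
team                       
Eagles          54.0     52
Wolves          71.0     69
Then the value at row 'Eagles', column 'games_plus_2': 54.0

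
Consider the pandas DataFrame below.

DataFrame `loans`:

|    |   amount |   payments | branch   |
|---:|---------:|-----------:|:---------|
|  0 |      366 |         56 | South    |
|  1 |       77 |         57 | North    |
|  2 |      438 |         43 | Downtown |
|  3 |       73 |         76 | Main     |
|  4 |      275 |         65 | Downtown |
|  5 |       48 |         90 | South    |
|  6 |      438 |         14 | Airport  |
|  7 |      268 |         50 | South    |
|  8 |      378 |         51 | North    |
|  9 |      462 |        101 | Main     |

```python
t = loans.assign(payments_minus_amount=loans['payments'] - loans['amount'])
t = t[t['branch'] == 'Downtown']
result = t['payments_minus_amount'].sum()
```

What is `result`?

add column payments_minus_amount = loans['payments'] - loans['amount']:
   amount  payments    branch  payments_minus_amount
0     366        56     South                   -310
1      77        57     North                    -20
2     438        43  Downtown                   -395
3      73        76      Main                      3
4     275        65  Downtown                   -210
5      48        90     South                     42
6     438        14   Airport                   -424
7     268        50     South                   -218
8     378        51     North                   -327
9     462       101      Main                   -361
filter rows where branch == 'Downtown':
   amount  payments    branch  payments_minus_amount
2     438        43  Downtown                   -395
4     275        65  Downtown                   -210
Then the sum of column 'payments_minus_amount': -605

-605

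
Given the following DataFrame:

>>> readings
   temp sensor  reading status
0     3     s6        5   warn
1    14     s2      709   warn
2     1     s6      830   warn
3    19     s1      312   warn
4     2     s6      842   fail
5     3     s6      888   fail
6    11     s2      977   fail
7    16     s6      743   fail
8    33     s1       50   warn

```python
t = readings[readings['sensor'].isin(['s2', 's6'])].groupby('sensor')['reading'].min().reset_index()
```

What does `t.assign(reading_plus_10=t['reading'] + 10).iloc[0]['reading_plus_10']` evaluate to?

filter rows where sensor in ['s2', 's6']:
   temp sensor  reading status
0     3     s6        5   warn
1    14     s2      709   warn
2     1     s6      830   warn
4     2     s6      842   fail
5     3     s6      888   fail
6    11     s2      977   fail
7    16     s6      743   fail
group by sensor, min of reading:
sensor
s2    709
s6      5
Name: reading, dtype: int64
reset_index():
  sensor  reading
0     s2      709
1     s6        5
add column reading_plus_10 = t['reading'] + 10:
  sensor  reading  reading_plus_10
0     s2      709              719
1     s6        5               15
Hence 719.

719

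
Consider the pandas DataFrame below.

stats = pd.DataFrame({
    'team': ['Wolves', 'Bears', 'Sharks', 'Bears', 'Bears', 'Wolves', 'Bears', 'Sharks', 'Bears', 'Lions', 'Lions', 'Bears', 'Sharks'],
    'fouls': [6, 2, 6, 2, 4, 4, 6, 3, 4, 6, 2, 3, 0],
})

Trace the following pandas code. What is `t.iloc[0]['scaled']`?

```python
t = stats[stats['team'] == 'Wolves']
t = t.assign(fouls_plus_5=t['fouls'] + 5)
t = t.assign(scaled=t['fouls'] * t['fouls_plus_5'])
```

66

filter rows where team == 'Wolves':
     team  fouls
0  Wolves      6
5  Wolves      4
add column fouls_plus_5 = t['fouls'] + 5:
     team  fouls  fouls_plus_5
0  Wolves      6            11
5  Wolves      4             9
add column scaled = t['fouls'] * t['fouls_plus_5']:
     team  fouls  fouls_plus_5  scaled
0  Wolves      6            11      66
5  Wolves      4             9      36
Hence 66.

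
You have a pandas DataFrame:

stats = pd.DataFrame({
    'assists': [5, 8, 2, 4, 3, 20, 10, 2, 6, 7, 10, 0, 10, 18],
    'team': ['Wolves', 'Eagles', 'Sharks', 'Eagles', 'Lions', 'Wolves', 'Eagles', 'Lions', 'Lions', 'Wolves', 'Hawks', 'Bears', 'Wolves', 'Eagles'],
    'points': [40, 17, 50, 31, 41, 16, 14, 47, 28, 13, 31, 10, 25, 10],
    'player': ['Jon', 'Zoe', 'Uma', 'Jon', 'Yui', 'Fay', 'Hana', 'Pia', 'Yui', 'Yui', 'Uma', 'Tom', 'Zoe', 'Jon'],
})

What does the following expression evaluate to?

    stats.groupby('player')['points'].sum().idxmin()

group by player, sum of points:
player
Fay     16
Hana    14
Jon     81
Pia     47
Tom     10
Uma     81
Yui     82
Zoe     42
Name: points, dtype: int64
Then the label with the smallest value: Tom

Tom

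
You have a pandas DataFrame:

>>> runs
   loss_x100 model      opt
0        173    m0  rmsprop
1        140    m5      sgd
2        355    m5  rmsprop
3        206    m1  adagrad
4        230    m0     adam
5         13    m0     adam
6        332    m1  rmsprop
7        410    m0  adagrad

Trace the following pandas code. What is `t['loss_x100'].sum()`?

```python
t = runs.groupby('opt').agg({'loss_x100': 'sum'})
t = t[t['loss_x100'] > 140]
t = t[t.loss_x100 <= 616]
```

group by opt, sum of loss_x100:
         loss_x100
opt               
adagrad        616
adam           243
rmsprop        860
sgd            140
filter rows where loss_x100 > 140:
         loss_x100
opt               
adagrad        616
adam           243
rmsprop        860
filter rows where loss_x100 <= 616:
         loss_x100
opt               
adagrad        616
adam           243

859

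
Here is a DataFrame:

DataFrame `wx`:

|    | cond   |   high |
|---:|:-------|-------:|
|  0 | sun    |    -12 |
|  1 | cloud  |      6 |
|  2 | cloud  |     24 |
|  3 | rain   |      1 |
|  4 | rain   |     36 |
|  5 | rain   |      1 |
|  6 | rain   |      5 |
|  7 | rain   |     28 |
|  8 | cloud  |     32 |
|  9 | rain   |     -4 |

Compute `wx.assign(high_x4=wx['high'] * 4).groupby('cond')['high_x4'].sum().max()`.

add column high_x4 = wx['high'] * 4:
    cond  high  high_x4
0    sun   -12      -48
1  cloud     6       24
2  cloud    24       96
3   rain     1        4
4   rain    36      144
5   rain     1        4
6   rain     5       20
7   rain    28      112
8  cloud    32      128
9   rain    -4      -16
group by cond, sum of high_x4:
cond
cloud    248
rain     268
sun      -48
Name: high_x4, dtype: int64

268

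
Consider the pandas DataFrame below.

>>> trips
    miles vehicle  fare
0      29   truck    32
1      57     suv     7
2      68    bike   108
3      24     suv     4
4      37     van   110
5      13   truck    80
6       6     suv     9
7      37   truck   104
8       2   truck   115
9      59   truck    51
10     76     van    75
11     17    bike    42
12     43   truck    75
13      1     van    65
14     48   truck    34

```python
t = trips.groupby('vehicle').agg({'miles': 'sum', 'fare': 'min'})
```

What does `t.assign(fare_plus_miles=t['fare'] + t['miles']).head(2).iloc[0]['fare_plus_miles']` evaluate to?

127

group by vehicle: sum(miles), min(fare):
         miles  fare
vehicle             
bike        85    42
suv         87     4
truck      231    32
van        114    65
add column fare_plus_miles = t['fare'] + t['miles']:
         miles  fare  fare_plus_miles
vehicle                              
bike        85    42              127
suv         87     4               91
truck      231    32              263
van        114    65              179
take first 2 rows:
         miles  fare  fare_plus_miles
vehicle                              
bike        85    42              127
suv         87     4               91
value at position 0, column 'fare_plus_miles' → 127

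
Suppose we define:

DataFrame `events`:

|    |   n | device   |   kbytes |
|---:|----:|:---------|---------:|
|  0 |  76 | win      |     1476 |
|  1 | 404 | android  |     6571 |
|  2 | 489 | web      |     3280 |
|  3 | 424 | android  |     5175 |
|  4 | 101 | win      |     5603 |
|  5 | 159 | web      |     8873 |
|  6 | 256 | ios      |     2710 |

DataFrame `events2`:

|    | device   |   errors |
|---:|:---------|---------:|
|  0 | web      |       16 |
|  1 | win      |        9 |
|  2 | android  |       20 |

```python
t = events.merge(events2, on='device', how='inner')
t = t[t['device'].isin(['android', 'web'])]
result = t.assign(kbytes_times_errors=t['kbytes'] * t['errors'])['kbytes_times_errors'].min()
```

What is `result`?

merge on 'device' (how='inner') → 6 rows:
     n   device  kbytes  errors
0   76      win    1476       9
1  404  android    6571      20
2  489      web    3280      16
3  424  android    5175      20
4  101      win    5603       9
5  159      web    8873      16
filter rows where device in ['android', 'web']:
     n   device  kbytes  errors
1  404  android    6571      20
2  489      web    3280      16
3  424  android    5175      20
5  159      web    8873      16
add column kbytes_times_errors = t['kbytes'] * t['errors']:
     n   device  kbytes  errors  kbytes_times_errors
1  404  android    6571      20               131420
2  489      web    3280      16                52480
3  424  android    5175      20               103500
5  159      web    8873      16               141968
Finally, min of column 'kbytes_times_errors' = 52480.

52480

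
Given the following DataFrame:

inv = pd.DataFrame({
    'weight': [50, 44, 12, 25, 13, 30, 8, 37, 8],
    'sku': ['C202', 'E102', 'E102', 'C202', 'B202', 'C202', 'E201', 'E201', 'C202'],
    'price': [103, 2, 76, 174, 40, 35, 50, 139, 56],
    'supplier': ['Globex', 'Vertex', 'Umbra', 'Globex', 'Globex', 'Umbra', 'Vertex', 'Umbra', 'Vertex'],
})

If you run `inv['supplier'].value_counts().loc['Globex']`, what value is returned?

value_counts of supplier:
supplier
Globex    3
Vertex    3
Umbra     3
Name: count, dtype: int64

3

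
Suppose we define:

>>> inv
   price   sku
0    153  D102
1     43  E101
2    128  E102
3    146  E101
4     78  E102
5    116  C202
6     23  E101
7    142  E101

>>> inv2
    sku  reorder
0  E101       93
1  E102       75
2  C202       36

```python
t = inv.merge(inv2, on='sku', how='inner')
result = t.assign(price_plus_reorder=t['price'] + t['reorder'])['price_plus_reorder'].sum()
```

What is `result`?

merge on 'sku' (how='inner') → 7 rows:
   price   sku  reorder
0     43  E101       93
1    128  E102       75
2    146  E101       93
3     78  E102       75
4    116  C202       36
5     23  E101       93
6    142  E101       93
add column price_plus_reorder = t['price'] + t['reorder']:
   price   sku  reorder  price_plus_reorder
0     43  E101       93                 136
1    128  E102       75                 203
2    146  E101       93                 239
3     78  E102       75                 153
4    116  C202       36                 152
5     23  E101       93                 116
6    142  E101       93                 235
So sum() = 1234.

1234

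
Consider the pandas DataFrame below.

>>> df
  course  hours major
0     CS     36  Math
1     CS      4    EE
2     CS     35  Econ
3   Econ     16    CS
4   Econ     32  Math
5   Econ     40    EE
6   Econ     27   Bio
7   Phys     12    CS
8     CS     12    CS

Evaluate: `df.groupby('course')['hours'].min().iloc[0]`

4

group by course, min of hours:
course
CS       4
Econ    16
Phys    12
Name: hours, dtype: int64
Finally, value at position 0 = 4.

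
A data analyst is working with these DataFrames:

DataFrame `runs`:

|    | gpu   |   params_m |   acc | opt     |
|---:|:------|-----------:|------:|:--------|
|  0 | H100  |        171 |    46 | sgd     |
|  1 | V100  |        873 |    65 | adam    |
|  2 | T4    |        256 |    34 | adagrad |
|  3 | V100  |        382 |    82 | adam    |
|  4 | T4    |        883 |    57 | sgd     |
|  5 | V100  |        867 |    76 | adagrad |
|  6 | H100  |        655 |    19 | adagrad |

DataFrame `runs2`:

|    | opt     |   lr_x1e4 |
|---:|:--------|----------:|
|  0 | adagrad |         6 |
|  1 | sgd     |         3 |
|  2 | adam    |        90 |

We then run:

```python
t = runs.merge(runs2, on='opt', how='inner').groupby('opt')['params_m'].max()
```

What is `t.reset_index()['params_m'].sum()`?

merge on 'opt' (how='inner') → 7 rows:
    gpu  params_m  acc      opt  lr_x1e4
0  H100       171   46      sgd        3
1  V100       873   65     adam       90
2    T4       256   34  adagrad        6
3  V100       382   82     adam       90
4    T4       883   57      sgd        3
5  V100       867   76  adagrad        6
6  H100       655   19  adagrad        6
group by opt, max of params_m:
opt
adagrad    867
adam       873
sgd        883
Name: params_m, dtype: int64
reset_index():
       opt  params_m
0  adagrad       867
1     adam       873
2      sgd       883
Reading off the sum of column 'params_m', we get 2623.

2623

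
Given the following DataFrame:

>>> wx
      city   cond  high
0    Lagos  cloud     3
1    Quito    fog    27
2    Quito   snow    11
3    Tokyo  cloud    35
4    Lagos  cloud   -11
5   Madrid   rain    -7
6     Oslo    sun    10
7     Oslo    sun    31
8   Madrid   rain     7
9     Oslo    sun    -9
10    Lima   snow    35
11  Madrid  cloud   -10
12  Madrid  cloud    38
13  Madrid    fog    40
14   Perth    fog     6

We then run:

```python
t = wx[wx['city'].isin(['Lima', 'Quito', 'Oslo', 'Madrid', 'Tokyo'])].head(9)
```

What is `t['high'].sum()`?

filter rows where city in ['Lima', 'Quito', 'Oslo', 'Madrid', 'Tokyo']:
      city   cond  high
1    Quito    fog    27
2    Quito   snow    11
3    Tokyo  cloud    35
5   Madrid   rain    -7
6     Oslo    sun    10
7     Oslo    sun    31
8   Madrid   rain     7
9     Oslo    sun    -9
10    Lima   snow    35
11  Madrid  cloud   -10
12  Madrid  cloud    38
13  Madrid    fog    40
take first 9 rows:
      city   cond  high
1    Quito    fog    27
2    Quito   snow    11
3    Tokyo  cloud    35
5   Madrid   rain    -7
6     Oslo    sun    10
7     Oslo    sun    31
8   Madrid   rain     7
9     Oslo    sun    -9
10    Lima   snow    35
Finally, sum of column 'high' = 140.

140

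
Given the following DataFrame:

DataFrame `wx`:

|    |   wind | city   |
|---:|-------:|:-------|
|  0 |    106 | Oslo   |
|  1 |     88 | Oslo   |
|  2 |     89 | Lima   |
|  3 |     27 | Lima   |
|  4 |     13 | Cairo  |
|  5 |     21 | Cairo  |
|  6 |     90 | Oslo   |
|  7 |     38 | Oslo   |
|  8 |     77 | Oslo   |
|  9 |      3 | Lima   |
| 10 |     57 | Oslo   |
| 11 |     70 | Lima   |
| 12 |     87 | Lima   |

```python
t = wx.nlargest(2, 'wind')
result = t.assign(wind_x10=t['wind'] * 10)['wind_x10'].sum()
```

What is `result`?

take 2 rows with largest wind:
   wind  city
0   106  Oslo
6    90  Oslo
add column wind_x10 = t['wind'] * 10:
   wind  city  wind_x10
0   106  Oslo      1060
6    90  Oslo       900
So sum() = 1960.

1960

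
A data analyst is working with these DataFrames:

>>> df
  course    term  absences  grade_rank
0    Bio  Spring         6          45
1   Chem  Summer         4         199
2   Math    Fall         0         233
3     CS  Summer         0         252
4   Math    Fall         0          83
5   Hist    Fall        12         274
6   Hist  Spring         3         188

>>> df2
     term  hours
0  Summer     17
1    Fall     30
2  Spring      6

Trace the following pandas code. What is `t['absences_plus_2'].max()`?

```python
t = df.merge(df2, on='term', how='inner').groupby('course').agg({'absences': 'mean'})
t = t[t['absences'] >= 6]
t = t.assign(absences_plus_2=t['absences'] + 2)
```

9.5

merge on 'term' (how='inner') → 7 rows:
  course    term  absences  grade_rank  hours
0    Bio  Spring         6          45      6
1   Chem  Summer         4         199     17
2   Math    Fall         0         233     30
3     CS  Summer         0         252     17
4   Math    Fall         0          83     30
5   Hist    Fall        12         274     30
6   Hist  Spring         3         188      6
group by course, mean of absences:
        absences
course          
Bio          6.0
CS           0.0
Chem         4.0
Hist         7.5
Math         0.0
filter rows where absences >= 6:
        absences
course          
Bio          6.0
Hist         7.5
add column absences_plus_2 = t['absences'] + 2:
        absences  absences_plus_2
course                           
Bio          6.0              8.0
Hist         7.5              9.5
So max() = 9.5.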